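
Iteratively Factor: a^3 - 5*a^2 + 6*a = (a - 2)*(a^2 - 3*a) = a*(a - 2)*(a - 3)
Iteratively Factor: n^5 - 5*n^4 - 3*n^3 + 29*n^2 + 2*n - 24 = (n - 3)*(n^4 - 2*n^3 - 9*n^2 + 2*n + 8) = (n - 3)*(n - 1)*(n^3 - n^2 - 10*n - 8) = (n - 4)*(n - 3)*(n - 1)*(n^2 + 3*n + 2) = (n - 4)*(n - 3)*(n - 1)*(n + 2)*(n + 1)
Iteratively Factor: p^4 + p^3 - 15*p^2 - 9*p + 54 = (p + 3)*(p^3 - 2*p^2 - 9*p + 18) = (p - 3)*(p + 3)*(p^2 + p - 6) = (p - 3)*(p + 3)^2*(p - 2)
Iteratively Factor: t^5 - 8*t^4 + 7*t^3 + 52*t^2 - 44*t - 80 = (t - 2)*(t^4 - 6*t^3 - 5*t^2 + 42*t + 40) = (t - 2)*(t + 1)*(t^3 - 7*t^2 + 2*t + 40) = (t - 5)*(t - 2)*(t + 1)*(t^2 - 2*t - 8) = (t - 5)*(t - 2)*(t + 1)*(t + 2)*(t - 4)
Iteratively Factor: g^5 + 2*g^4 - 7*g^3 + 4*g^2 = (g)*(g^4 + 2*g^3 - 7*g^2 + 4*g) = g*(g - 1)*(g^3 + 3*g^2 - 4*g) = g^2*(g - 1)*(g^2 + 3*g - 4) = g^2*(g - 1)^2*(g + 4)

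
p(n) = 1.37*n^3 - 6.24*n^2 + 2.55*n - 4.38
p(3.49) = -13.25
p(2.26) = -14.67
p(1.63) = -10.87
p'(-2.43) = 57.15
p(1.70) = -11.35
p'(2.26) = -4.66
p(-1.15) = -17.65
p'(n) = 4.11*n^2 - 12.48*n + 2.55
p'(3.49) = 9.06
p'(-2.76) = 68.30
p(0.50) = -4.49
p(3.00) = -15.90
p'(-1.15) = 22.34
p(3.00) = -15.90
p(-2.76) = -87.76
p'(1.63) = -6.87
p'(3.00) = 2.10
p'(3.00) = 2.10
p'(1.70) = -6.79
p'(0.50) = -2.66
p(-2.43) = -67.08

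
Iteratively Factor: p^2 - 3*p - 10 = (p - 5)*(p + 2)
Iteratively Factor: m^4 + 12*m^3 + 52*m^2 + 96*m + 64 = (m + 4)*(m^3 + 8*m^2 + 20*m + 16) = (m + 2)*(m + 4)*(m^2 + 6*m + 8) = (m + 2)^2*(m + 4)*(m + 4)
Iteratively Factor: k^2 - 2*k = (k)*(k - 2)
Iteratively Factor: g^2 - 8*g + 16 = (g - 4)*(g - 4)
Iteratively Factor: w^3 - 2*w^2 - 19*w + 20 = (w + 4)*(w^2 - 6*w + 5) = (w - 1)*(w + 4)*(w - 5)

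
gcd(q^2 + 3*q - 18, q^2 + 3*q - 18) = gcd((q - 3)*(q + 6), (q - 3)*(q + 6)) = q^2 + 3*q - 18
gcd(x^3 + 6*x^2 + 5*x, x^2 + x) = x^2 + x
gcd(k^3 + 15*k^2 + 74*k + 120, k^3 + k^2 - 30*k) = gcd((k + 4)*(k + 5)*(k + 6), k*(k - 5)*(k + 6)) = k + 6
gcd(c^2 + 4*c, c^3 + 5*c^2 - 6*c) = c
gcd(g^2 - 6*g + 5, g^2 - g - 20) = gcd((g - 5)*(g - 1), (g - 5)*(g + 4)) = g - 5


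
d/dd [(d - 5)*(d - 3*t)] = 2*d - 3*t - 5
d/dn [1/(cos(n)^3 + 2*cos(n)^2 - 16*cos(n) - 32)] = (3*cos(n)^2 + 4*cos(n) - 16)*sin(n)/(cos(n)^3 + 2*cos(n)^2 - 16*cos(n) - 32)^2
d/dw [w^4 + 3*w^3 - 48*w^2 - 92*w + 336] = 4*w^3 + 9*w^2 - 96*w - 92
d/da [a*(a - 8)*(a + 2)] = 3*a^2 - 12*a - 16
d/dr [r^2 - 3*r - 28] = 2*r - 3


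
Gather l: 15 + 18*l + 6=18*l + 21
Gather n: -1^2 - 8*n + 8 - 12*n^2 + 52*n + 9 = -12*n^2 + 44*n + 16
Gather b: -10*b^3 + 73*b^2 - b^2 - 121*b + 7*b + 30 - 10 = -10*b^3 + 72*b^2 - 114*b + 20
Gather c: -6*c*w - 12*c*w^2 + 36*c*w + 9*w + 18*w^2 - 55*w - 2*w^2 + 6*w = c*(-12*w^2 + 30*w) + 16*w^2 - 40*w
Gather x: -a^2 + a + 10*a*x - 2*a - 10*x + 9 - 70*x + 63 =-a^2 - a + x*(10*a - 80) + 72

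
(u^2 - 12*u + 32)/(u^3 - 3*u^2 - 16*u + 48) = (u - 8)/(u^2 + u - 12)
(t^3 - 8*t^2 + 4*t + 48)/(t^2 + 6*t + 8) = (t^2 - 10*t + 24)/(t + 4)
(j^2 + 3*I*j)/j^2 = (j + 3*I)/j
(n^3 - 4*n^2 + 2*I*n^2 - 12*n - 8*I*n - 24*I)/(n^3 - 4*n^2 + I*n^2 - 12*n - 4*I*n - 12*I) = (n + 2*I)/(n + I)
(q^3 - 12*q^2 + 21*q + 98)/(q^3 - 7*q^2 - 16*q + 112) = (q^2 - 5*q - 14)/(q^2 - 16)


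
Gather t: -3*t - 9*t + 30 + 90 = 120 - 12*t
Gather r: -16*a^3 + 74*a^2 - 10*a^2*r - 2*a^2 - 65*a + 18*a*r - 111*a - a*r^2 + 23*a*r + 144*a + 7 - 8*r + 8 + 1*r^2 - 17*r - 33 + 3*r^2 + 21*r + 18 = -16*a^3 + 72*a^2 - 32*a + r^2*(4 - a) + r*(-10*a^2 + 41*a - 4)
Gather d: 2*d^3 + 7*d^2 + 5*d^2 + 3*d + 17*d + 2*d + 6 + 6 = 2*d^3 + 12*d^2 + 22*d + 12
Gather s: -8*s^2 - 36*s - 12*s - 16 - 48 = -8*s^2 - 48*s - 64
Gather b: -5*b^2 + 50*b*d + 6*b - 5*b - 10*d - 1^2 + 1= -5*b^2 + b*(50*d + 1) - 10*d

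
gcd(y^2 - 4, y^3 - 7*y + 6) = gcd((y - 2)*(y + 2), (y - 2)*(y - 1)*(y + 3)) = y - 2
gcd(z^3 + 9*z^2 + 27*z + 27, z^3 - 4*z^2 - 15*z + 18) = z + 3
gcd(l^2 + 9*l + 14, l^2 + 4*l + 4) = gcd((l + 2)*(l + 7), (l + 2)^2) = l + 2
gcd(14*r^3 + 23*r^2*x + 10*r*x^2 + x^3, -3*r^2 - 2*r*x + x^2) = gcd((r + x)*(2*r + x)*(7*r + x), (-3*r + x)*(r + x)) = r + x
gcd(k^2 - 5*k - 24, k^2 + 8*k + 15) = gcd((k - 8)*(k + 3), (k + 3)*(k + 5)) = k + 3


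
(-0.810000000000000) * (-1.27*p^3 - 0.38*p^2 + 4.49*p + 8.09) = 1.0287*p^3 + 0.3078*p^2 - 3.6369*p - 6.5529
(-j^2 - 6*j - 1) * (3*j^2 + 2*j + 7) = -3*j^4 - 20*j^3 - 22*j^2 - 44*j - 7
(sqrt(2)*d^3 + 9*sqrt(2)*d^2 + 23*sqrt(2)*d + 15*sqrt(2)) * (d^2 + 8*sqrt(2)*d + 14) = sqrt(2)*d^5 + 9*sqrt(2)*d^4 + 16*d^4 + 37*sqrt(2)*d^3 + 144*d^3 + 141*sqrt(2)*d^2 + 368*d^2 + 240*d + 322*sqrt(2)*d + 210*sqrt(2)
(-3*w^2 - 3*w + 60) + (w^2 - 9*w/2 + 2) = -2*w^2 - 15*w/2 + 62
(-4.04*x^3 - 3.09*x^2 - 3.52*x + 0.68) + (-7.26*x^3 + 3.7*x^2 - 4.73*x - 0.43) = -11.3*x^3 + 0.61*x^2 - 8.25*x + 0.25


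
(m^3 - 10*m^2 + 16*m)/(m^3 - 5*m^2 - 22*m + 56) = m*(m - 8)/(m^2 - 3*m - 28)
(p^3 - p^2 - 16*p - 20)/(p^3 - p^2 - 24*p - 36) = (p^2 - 3*p - 10)/(p^2 - 3*p - 18)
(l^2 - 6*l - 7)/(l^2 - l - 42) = (l + 1)/(l + 6)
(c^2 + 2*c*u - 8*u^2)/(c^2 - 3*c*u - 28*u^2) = (-c + 2*u)/(-c + 7*u)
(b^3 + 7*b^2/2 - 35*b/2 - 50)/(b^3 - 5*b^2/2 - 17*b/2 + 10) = (b + 5)/(b - 1)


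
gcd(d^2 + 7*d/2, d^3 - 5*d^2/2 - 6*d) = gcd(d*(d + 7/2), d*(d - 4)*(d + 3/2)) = d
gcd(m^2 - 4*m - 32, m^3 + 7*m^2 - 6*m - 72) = m + 4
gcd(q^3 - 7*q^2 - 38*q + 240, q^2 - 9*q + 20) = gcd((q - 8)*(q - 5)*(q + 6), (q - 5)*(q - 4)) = q - 5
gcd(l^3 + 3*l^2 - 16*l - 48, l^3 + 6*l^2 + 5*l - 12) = l^2 + 7*l + 12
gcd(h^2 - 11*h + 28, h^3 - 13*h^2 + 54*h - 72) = h - 4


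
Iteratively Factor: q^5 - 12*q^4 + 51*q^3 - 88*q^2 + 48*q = (q)*(q^4 - 12*q^3 + 51*q^2 - 88*q + 48) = q*(q - 3)*(q^3 - 9*q^2 + 24*q - 16) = q*(q - 4)*(q - 3)*(q^2 - 5*q + 4) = q*(q - 4)*(q - 3)*(q - 1)*(q - 4)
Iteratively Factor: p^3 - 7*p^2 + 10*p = (p - 2)*(p^2 - 5*p) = p*(p - 2)*(p - 5)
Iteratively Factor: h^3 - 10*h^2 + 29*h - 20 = (h - 5)*(h^2 - 5*h + 4) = (h - 5)*(h - 4)*(h - 1)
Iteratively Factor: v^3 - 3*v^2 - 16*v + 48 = (v - 3)*(v^2 - 16) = (v - 3)*(v + 4)*(v - 4)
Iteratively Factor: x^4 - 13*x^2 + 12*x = (x + 4)*(x^3 - 4*x^2 + 3*x) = (x - 3)*(x + 4)*(x^2 - x) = (x - 3)*(x - 1)*(x + 4)*(x)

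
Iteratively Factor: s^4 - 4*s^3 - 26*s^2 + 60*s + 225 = (s + 3)*(s^3 - 7*s^2 - 5*s + 75) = (s + 3)^2*(s^2 - 10*s + 25) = (s - 5)*(s + 3)^2*(s - 5)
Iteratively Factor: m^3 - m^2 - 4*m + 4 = (m - 1)*(m^2 - 4) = (m - 2)*(m - 1)*(m + 2)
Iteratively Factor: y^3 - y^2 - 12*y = (y - 4)*(y^2 + 3*y) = y*(y - 4)*(y + 3)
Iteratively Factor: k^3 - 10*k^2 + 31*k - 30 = (k - 2)*(k^2 - 8*k + 15) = (k - 5)*(k - 2)*(k - 3)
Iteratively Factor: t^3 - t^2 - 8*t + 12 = (t + 3)*(t^2 - 4*t + 4) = (t - 2)*(t + 3)*(t - 2)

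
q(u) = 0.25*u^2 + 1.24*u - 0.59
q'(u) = 0.5*u + 1.24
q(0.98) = 0.87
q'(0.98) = 1.73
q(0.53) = 0.14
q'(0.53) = 1.50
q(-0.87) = -1.48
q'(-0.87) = 0.80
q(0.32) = -0.17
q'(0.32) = 1.40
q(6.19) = 16.66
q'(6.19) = 4.34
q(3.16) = 5.82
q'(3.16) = 2.82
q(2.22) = 3.39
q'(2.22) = 2.35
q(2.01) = 2.91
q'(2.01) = 2.24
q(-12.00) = 20.53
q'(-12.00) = -4.76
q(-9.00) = 8.50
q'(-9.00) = -3.26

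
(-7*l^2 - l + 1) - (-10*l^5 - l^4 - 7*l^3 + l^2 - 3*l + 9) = 10*l^5 + l^4 + 7*l^3 - 8*l^2 + 2*l - 8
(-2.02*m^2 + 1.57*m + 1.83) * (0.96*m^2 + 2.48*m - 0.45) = -1.9392*m^4 - 3.5024*m^3 + 6.5594*m^2 + 3.8319*m - 0.8235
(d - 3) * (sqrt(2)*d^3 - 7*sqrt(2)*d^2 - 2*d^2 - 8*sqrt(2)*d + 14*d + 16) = sqrt(2)*d^4 - 10*sqrt(2)*d^3 - 2*d^3 + 13*sqrt(2)*d^2 + 20*d^2 - 26*d + 24*sqrt(2)*d - 48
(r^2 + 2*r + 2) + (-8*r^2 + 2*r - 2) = -7*r^2 + 4*r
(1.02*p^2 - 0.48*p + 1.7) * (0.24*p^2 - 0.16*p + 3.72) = 0.2448*p^4 - 0.2784*p^3 + 4.2792*p^2 - 2.0576*p + 6.324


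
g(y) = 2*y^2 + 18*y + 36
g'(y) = 4*y + 18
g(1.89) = 77.16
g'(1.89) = 25.56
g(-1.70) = 11.18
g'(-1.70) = 11.20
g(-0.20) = 32.48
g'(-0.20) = 17.20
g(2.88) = 104.43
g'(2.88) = 29.52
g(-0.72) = 24.08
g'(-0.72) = 15.12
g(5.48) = 194.70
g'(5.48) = 39.92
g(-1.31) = 15.85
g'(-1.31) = 12.76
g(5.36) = 189.94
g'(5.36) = 39.44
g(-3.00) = 0.00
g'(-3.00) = 6.00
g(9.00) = 360.00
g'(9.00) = 54.00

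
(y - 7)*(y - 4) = y^2 - 11*y + 28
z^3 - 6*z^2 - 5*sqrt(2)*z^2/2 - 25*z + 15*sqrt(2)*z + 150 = (z - 6)*(z - 5*sqrt(2))*(z + 5*sqrt(2)/2)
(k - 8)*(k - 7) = k^2 - 15*k + 56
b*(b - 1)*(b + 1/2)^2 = b^4 - 3*b^2/4 - b/4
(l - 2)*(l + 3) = l^2 + l - 6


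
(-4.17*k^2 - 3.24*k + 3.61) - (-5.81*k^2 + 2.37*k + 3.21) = 1.64*k^2 - 5.61*k + 0.4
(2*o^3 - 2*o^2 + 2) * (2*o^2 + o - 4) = 4*o^5 - 2*o^4 - 10*o^3 + 12*o^2 + 2*o - 8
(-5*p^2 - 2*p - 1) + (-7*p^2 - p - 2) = -12*p^2 - 3*p - 3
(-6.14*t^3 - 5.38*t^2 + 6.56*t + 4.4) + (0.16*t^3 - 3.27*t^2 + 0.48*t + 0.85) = -5.98*t^3 - 8.65*t^2 + 7.04*t + 5.25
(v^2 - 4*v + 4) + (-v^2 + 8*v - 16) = 4*v - 12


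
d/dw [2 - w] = -1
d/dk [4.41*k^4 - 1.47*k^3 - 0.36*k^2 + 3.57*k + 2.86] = 17.64*k^3 - 4.41*k^2 - 0.72*k + 3.57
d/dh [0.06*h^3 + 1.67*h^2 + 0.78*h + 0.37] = 0.18*h^2 + 3.34*h + 0.78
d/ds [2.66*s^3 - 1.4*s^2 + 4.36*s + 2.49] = 7.98*s^2 - 2.8*s + 4.36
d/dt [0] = 0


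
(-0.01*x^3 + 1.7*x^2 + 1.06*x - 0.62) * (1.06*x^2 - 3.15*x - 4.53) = -0.0106*x^5 + 1.8335*x^4 - 4.1861*x^3 - 11.6972*x^2 - 2.8488*x + 2.8086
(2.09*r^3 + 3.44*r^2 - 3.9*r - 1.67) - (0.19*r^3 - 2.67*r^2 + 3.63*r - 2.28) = 1.9*r^3 + 6.11*r^2 - 7.53*r + 0.61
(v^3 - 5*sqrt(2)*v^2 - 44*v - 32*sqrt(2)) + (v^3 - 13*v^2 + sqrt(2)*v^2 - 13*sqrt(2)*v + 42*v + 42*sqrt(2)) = 2*v^3 - 13*v^2 - 4*sqrt(2)*v^2 - 13*sqrt(2)*v - 2*v + 10*sqrt(2)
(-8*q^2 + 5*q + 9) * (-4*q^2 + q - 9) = 32*q^4 - 28*q^3 + 41*q^2 - 36*q - 81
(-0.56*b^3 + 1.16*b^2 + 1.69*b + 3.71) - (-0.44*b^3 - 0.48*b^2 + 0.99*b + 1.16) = -0.12*b^3 + 1.64*b^2 + 0.7*b + 2.55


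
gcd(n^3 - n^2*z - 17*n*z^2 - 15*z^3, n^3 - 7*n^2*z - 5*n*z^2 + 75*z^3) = -n^2 + 2*n*z + 15*z^2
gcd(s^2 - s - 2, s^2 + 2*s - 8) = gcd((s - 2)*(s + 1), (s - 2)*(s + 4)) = s - 2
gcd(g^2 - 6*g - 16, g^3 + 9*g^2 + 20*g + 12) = g + 2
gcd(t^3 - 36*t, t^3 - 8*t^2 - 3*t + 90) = t - 6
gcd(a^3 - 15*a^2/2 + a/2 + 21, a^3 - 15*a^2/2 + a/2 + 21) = a^3 - 15*a^2/2 + a/2 + 21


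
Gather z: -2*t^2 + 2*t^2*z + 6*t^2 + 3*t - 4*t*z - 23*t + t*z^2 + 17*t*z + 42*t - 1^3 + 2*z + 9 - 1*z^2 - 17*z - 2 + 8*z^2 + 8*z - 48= 4*t^2 + 22*t + z^2*(t + 7) + z*(2*t^2 + 13*t - 7) - 42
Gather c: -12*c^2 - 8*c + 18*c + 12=-12*c^2 + 10*c + 12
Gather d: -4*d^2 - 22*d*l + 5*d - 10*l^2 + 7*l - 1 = -4*d^2 + d*(5 - 22*l) - 10*l^2 + 7*l - 1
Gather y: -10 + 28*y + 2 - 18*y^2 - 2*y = -18*y^2 + 26*y - 8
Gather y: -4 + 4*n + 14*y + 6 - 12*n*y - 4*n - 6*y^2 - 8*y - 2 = -6*y^2 + y*(6 - 12*n)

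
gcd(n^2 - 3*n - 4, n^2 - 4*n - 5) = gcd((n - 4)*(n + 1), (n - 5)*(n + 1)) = n + 1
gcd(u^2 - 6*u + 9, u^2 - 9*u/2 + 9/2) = u - 3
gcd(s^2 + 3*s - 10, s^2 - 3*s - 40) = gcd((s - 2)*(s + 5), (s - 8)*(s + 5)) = s + 5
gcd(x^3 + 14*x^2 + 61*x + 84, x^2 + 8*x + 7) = x + 7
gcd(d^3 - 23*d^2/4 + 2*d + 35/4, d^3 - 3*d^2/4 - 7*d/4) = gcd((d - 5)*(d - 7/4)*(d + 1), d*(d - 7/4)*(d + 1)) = d^2 - 3*d/4 - 7/4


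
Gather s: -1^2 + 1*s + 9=s + 8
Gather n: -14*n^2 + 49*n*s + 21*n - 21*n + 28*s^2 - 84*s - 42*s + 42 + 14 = -14*n^2 + 49*n*s + 28*s^2 - 126*s + 56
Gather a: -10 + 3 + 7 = 0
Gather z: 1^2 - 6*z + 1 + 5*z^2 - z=5*z^2 - 7*z + 2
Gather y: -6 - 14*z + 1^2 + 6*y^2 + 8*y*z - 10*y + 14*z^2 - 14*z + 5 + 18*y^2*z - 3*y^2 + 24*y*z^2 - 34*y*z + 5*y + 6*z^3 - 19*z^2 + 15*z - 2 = y^2*(18*z + 3) + y*(24*z^2 - 26*z - 5) + 6*z^3 - 5*z^2 - 13*z - 2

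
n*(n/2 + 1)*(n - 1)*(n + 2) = n^4/2 + 3*n^3/2 - 2*n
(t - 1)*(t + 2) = t^2 + t - 2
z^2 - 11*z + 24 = (z - 8)*(z - 3)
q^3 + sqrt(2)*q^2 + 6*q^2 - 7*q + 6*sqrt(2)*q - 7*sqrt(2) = (q - 1)*(q + 7)*(q + sqrt(2))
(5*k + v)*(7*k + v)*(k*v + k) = 35*k^3*v + 35*k^3 + 12*k^2*v^2 + 12*k^2*v + k*v^3 + k*v^2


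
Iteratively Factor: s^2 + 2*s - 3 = (s + 3)*(s - 1)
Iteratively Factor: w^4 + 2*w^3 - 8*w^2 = (w + 4)*(w^3 - 2*w^2) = (w - 2)*(w + 4)*(w^2) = w*(w - 2)*(w + 4)*(w)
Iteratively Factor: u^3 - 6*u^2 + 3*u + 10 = (u - 2)*(u^2 - 4*u - 5) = (u - 5)*(u - 2)*(u + 1)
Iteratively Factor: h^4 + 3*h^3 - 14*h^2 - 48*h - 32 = (h + 4)*(h^3 - h^2 - 10*h - 8) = (h - 4)*(h + 4)*(h^2 + 3*h + 2) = (h - 4)*(h + 1)*(h + 4)*(h + 2)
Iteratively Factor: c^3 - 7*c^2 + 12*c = (c - 4)*(c^2 - 3*c) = c*(c - 4)*(c - 3)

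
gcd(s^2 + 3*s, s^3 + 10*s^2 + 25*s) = s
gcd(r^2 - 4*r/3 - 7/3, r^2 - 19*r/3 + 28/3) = r - 7/3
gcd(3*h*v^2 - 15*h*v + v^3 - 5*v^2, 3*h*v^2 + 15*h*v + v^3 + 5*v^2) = 3*h*v + v^2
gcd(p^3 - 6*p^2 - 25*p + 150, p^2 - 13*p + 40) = p - 5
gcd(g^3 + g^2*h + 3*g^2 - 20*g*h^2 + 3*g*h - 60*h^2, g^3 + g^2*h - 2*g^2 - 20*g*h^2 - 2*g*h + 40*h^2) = g^2 + g*h - 20*h^2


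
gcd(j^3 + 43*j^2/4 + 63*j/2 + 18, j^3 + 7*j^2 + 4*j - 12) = j + 6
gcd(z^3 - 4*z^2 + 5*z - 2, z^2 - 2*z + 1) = z^2 - 2*z + 1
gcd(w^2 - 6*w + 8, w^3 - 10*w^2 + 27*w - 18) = 1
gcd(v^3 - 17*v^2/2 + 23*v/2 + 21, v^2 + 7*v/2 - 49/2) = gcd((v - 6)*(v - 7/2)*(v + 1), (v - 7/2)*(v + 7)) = v - 7/2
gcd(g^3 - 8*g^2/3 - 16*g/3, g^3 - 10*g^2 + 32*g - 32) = g - 4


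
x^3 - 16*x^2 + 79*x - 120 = (x - 8)*(x - 5)*(x - 3)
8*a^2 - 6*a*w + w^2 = (-4*a + w)*(-2*a + w)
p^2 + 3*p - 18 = (p - 3)*(p + 6)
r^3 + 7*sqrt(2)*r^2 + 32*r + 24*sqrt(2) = (r + 2*sqrt(2))^2*(r + 3*sqrt(2))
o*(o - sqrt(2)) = o^2 - sqrt(2)*o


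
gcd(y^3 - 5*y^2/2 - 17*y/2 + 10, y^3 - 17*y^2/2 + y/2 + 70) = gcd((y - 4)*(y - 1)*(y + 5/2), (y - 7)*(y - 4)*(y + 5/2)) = y^2 - 3*y/2 - 10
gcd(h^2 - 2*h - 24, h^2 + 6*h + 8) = h + 4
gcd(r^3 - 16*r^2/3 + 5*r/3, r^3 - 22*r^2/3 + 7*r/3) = r^2 - r/3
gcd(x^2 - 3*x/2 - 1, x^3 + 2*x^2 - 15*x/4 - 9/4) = x + 1/2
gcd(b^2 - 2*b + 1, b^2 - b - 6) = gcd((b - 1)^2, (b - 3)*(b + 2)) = 1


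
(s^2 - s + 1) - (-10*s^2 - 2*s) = 11*s^2 + s + 1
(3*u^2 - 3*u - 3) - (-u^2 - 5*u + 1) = 4*u^2 + 2*u - 4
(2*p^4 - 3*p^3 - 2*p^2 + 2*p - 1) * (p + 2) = 2*p^5 + p^4 - 8*p^3 - 2*p^2 + 3*p - 2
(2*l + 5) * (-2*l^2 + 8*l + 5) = -4*l^3 + 6*l^2 + 50*l + 25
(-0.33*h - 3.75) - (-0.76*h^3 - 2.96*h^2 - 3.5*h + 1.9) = 0.76*h^3 + 2.96*h^2 + 3.17*h - 5.65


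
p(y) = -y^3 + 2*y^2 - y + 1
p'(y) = -3*y^2 + 4*y - 1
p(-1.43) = 9.44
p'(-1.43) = -12.85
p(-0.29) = 1.48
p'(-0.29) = -2.41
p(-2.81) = 41.79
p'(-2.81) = -35.93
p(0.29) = 0.85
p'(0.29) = -0.09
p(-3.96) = 98.42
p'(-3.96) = -63.88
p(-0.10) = 1.12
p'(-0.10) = -1.43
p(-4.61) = 146.09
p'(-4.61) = -83.20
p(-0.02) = 1.02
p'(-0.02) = -1.08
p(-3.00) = 49.00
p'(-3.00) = -40.00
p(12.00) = -1451.00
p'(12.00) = -385.00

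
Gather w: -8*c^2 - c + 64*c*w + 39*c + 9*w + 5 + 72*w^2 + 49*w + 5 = -8*c^2 + 38*c + 72*w^2 + w*(64*c + 58) + 10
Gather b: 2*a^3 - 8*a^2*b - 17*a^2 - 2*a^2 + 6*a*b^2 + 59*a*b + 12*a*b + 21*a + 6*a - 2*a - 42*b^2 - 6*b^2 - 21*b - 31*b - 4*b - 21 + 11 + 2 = 2*a^3 - 19*a^2 + 25*a + b^2*(6*a - 48) + b*(-8*a^2 + 71*a - 56) - 8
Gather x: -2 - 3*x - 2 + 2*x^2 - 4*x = 2*x^2 - 7*x - 4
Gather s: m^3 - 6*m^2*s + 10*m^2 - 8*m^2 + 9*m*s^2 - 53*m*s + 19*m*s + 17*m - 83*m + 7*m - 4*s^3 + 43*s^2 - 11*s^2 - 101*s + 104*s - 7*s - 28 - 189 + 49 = m^3 + 2*m^2 - 59*m - 4*s^3 + s^2*(9*m + 32) + s*(-6*m^2 - 34*m - 4) - 168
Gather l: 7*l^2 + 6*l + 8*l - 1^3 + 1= 7*l^2 + 14*l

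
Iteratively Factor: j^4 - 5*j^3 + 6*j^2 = (j)*(j^3 - 5*j^2 + 6*j) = j*(j - 3)*(j^2 - 2*j) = j*(j - 3)*(j - 2)*(j)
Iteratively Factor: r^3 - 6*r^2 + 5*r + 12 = (r - 4)*(r^2 - 2*r - 3) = (r - 4)*(r - 3)*(r + 1)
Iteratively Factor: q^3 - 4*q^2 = (q)*(q^2 - 4*q) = q*(q - 4)*(q)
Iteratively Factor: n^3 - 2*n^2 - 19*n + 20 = (n - 5)*(n^2 + 3*n - 4) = (n - 5)*(n - 1)*(n + 4)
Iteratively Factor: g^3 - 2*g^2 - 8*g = (g + 2)*(g^2 - 4*g) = g*(g + 2)*(g - 4)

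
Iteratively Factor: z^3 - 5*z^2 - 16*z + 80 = (z + 4)*(z^2 - 9*z + 20) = (z - 5)*(z + 4)*(z - 4)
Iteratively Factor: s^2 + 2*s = (s + 2)*(s)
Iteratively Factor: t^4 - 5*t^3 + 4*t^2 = (t)*(t^3 - 5*t^2 + 4*t) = t^2*(t^2 - 5*t + 4) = t^2*(t - 4)*(t - 1)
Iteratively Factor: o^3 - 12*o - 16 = (o - 4)*(o^2 + 4*o + 4) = (o - 4)*(o + 2)*(o + 2)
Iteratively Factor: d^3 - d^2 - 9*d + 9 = (d - 1)*(d^2 - 9) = (d - 3)*(d - 1)*(d + 3)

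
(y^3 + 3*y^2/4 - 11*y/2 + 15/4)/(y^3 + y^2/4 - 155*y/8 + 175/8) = 2*(y^2 + 2*y - 3)/(2*y^2 + 3*y - 35)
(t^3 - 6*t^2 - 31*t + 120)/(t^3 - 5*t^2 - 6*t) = (-t^3 + 6*t^2 + 31*t - 120)/(t*(-t^2 + 5*t + 6))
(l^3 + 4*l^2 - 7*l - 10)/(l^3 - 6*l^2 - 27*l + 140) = (l^2 - l - 2)/(l^2 - 11*l + 28)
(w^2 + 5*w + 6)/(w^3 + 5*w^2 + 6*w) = 1/w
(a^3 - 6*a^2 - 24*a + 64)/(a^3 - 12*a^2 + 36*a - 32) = (a + 4)/(a - 2)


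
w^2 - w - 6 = (w - 3)*(w + 2)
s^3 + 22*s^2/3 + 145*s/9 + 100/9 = (s + 5/3)^2*(s + 4)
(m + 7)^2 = m^2 + 14*m + 49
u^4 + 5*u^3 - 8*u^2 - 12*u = u*(u - 2)*(u + 1)*(u + 6)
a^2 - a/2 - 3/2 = (a - 3/2)*(a + 1)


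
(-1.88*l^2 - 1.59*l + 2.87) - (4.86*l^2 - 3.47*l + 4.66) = -6.74*l^2 + 1.88*l - 1.79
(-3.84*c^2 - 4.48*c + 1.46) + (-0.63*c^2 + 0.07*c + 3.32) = -4.47*c^2 - 4.41*c + 4.78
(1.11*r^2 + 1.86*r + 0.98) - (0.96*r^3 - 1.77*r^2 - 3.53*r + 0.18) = -0.96*r^3 + 2.88*r^2 + 5.39*r + 0.8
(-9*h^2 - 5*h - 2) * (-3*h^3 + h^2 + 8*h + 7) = 27*h^5 + 6*h^4 - 71*h^3 - 105*h^2 - 51*h - 14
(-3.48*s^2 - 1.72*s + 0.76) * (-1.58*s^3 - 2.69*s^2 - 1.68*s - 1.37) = 5.4984*s^5 + 12.0788*s^4 + 9.2724*s^3 + 5.6128*s^2 + 1.0796*s - 1.0412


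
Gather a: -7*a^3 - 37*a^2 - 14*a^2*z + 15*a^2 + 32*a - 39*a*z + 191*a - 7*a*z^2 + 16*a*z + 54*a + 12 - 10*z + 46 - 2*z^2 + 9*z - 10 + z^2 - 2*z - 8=-7*a^3 + a^2*(-14*z - 22) + a*(-7*z^2 - 23*z + 277) - z^2 - 3*z + 40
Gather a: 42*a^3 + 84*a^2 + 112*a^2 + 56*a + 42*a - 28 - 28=42*a^3 + 196*a^2 + 98*a - 56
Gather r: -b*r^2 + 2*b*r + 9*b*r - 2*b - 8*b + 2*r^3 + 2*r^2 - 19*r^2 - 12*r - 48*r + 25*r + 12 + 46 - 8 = -10*b + 2*r^3 + r^2*(-b - 17) + r*(11*b - 35) + 50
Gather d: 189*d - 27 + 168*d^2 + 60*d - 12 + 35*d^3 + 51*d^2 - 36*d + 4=35*d^3 + 219*d^2 + 213*d - 35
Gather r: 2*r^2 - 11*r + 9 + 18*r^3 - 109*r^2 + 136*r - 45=18*r^3 - 107*r^2 + 125*r - 36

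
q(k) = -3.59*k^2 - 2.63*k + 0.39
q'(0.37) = -5.29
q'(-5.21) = 34.78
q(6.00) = -144.63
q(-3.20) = -27.96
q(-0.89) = -0.11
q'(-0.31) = -0.40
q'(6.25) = -47.50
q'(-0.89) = 3.76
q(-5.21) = -83.36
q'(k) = -7.18*k - 2.63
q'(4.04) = -31.64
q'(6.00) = -45.71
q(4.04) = -68.83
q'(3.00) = -24.17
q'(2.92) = -23.60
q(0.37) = -1.07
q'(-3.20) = 20.35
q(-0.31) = 0.86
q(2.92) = -37.90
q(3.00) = -39.81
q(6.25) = -156.28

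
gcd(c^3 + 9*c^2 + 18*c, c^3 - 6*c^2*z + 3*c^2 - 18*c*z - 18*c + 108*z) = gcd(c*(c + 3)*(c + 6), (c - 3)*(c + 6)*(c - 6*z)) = c + 6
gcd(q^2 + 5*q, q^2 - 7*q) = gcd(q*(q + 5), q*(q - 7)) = q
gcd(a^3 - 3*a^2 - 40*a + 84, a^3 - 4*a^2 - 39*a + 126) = a^2 - a - 42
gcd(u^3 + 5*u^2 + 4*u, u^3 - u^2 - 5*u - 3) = u + 1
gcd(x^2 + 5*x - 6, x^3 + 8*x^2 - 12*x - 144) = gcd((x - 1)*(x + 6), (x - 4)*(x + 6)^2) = x + 6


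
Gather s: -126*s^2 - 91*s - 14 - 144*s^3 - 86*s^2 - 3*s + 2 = -144*s^3 - 212*s^2 - 94*s - 12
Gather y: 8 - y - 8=-y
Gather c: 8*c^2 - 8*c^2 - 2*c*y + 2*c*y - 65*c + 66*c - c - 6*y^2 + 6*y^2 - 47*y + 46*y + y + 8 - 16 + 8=0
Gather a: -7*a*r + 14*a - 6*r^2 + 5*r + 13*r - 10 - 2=a*(14 - 7*r) - 6*r^2 + 18*r - 12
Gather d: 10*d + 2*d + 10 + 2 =12*d + 12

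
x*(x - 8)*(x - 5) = x^3 - 13*x^2 + 40*x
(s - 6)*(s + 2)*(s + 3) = s^3 - s^2 - 24*s - 36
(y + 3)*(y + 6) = y^2 + 9*y + 18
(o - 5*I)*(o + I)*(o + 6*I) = o^3 + 2*I*o^2 + 29*o + 30*I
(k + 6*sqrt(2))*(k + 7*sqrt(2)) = k^2 + 13*sqrt(2)*k + 84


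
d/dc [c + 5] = 1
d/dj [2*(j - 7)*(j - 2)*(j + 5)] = 6*j^2 - 16*j - 62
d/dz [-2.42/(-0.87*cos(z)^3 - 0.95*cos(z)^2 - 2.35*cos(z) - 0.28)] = (6.3162*cos(z)^2 + 4.598*cos(z) + 5.687)*sin(z)/(0.87*cos(z)^3 + 0.95*cos(z)^2 + 2.35*cos(z) + 0.28)^2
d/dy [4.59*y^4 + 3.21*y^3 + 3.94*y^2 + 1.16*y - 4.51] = 18.36*y^3 + 9.63*y^2 + 7.88*y + 1.16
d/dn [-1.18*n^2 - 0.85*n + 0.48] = -2.36*n - 0.85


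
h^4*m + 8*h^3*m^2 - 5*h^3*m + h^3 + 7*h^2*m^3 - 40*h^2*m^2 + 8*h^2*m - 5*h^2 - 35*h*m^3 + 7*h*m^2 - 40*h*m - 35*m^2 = (h - 5)*(h + m)*(h + 7*m)*(h*m + 1)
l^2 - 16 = (l - 4)*(l + 4)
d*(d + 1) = d^2 + d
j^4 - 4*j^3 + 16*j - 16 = (j - 2)^3*(j + 2)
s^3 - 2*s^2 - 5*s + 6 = (s - 3)*(s - 1)*(s + 2)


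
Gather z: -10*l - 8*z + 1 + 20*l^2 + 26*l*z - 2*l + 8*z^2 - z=20*l^2 - 12*l + 8*z^2 + z*(26*l - 9) + 1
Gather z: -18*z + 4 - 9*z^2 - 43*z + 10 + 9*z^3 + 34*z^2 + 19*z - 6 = 9*z^3 + 25*z^2 - 42*z + 8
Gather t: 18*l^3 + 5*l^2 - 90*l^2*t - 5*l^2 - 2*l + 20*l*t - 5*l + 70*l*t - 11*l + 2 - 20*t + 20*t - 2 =18*l^3 - 18*l + t*(-90*l^2 + 90*l)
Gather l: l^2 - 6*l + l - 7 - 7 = l^2 - 5*l - 14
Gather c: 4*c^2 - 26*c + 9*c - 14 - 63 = 4*c^2 - 17*c - 77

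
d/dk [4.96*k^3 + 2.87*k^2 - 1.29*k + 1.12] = 14.88*k^2 + 5.74*k - 1.29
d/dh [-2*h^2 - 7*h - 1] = -4*h - 7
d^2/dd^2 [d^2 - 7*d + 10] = 2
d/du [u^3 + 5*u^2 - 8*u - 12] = 3*u^2 + 10*u - 8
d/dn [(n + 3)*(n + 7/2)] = 2*n + 13/2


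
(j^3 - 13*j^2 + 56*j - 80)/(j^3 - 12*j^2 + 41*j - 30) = (j^2 - 8*j + 16)/(j^2 - 7*j + 6)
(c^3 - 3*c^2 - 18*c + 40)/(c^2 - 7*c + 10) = c + 4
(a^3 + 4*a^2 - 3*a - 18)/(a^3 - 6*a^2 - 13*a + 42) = (a + 3)/(a - 7)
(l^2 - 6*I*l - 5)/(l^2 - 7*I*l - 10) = (l - I)/(l - 2*I)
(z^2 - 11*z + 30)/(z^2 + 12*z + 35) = (z^2 - 11*z + 30)/(z^2 + 12*z + 35)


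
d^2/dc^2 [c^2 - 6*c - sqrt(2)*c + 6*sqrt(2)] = 2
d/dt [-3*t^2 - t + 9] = -6*t - 1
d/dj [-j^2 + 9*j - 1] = 9 - 2*j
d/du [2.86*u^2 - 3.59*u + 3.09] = 5.72*u - 3.59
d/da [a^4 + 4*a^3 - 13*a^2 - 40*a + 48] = 4*a^3 + 12*a^2 - 26*a - 40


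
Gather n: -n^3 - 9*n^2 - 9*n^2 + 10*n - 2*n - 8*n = -n^3 - 18*n^2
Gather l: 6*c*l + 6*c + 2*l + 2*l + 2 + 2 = 6*c + l*(6*c + 4) + 4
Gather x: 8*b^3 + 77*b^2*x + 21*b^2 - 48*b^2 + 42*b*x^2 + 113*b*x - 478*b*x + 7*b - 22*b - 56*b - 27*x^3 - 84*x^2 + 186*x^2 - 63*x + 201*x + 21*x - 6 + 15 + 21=8*b^3 - 27*b^2 - 71*b - 27*x^3 + x^2*(42*b + 102) + x*(77*b^2 - 365*b + 159) + 30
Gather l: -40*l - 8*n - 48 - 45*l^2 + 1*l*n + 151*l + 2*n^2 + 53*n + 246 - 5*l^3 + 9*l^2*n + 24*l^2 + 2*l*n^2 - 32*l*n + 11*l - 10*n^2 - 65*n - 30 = -5*l^3 + l^2*(9*n - 21) + l*(2*n^2 - 31*n + 122) - 8*n^2 - 20*n + 168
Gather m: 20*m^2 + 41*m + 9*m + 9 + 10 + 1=20*m^2 + 50*m + 20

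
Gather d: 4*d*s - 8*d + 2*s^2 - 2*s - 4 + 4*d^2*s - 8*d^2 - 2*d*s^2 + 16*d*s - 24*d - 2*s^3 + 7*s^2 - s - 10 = d^2*(4*s - 8) + d*(-2*s^2 + 20*s - 32) - 2*s^3 + 9*s^2 - 3*s - 14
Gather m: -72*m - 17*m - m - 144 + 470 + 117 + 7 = 450 - 90*m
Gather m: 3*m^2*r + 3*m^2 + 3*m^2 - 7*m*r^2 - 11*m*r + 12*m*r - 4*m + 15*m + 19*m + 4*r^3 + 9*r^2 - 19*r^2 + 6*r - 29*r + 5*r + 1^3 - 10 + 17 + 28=m^2*(3*r + 6) + m*(-7*r^2 + r + 30) + 4*r^3 - 10*r^2 - 18*r + 36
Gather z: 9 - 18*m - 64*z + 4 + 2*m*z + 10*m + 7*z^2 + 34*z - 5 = -8*m + 7*z^2 + z*(2*m - 30) + 8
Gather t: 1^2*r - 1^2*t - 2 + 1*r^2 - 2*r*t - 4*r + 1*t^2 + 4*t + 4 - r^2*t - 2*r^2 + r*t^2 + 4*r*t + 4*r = -r^2 + r + t^2*(r + 1) + t*(-r^2 + 2*r + 3) + 2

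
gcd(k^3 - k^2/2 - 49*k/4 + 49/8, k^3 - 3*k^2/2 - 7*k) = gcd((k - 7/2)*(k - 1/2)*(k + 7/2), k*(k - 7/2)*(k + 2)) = k - 7/2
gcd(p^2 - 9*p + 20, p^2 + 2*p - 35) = p - 5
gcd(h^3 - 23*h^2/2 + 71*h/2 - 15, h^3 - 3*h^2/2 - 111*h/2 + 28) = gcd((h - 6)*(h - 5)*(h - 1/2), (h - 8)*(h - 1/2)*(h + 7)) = h - 1/2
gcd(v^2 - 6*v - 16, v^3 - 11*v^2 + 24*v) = v - 8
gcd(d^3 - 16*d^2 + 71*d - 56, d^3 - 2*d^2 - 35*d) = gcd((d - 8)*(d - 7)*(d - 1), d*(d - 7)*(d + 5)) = d - 7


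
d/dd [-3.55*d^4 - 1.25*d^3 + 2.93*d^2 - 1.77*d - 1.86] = -14.2*d^3 - 3.75*d^2 + 5.86*d - 1.77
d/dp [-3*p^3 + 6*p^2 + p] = -9*p^2 + 12*p + 1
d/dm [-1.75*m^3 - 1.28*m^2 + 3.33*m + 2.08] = -5.25*m^2 - 2.56*m + 3.33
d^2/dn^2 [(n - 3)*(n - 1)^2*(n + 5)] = 12*n^2 - 36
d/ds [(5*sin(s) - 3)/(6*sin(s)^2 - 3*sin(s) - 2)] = (-30*sin(s)^2 + 36*sin(s) - 19)*cos(s)/(6*sin(s)^2 - 3*sin(s) - 2)^2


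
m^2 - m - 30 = (m - 6)*(m + 5)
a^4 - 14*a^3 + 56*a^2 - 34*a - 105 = (a - 7)*(a - 5)*(a - 3)*(a + 1)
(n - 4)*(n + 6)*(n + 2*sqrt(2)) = n^3 + 2*n^2 + 2*sqrt(2)*n^2 - 24*n + 4*sqrt(2)*n - 48*sqrt(2)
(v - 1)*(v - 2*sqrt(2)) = v^2 - 2*sqrt(2)*v - v + 2*sqrt(2)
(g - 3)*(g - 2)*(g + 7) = g^3 + 2*g^2 - 29*g + 42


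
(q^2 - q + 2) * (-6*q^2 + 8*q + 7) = -6*q^4 + 14*q^3 - 13*q^2 + 9*q + 14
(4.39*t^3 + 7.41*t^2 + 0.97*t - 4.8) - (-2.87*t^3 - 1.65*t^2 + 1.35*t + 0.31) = 7.26*t^3 + 9.06*t^2 - 0.38*t - 5.11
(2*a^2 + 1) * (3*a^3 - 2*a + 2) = 6*a^5 - a^3 + 4*a^2 - 2*a + 2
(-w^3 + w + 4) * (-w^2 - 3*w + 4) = w^5 + 3*w^4 - 5*w^3 - 7*w^2 - 8*w + 16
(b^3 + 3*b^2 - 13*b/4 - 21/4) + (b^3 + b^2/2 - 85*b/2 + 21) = 2*b^3 + 7*b^2/2 - 183*b/4 + 63/4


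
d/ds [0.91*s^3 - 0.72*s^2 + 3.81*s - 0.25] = 2.73*s^2 - 1.44*s + 3.81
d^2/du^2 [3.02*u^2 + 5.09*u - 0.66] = 6.04000000000000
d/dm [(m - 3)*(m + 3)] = 2*m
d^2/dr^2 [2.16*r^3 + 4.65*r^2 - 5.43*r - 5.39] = 12.96*r + 9.3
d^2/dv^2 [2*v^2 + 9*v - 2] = 4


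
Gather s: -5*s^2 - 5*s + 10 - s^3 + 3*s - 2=-s^3 - 5*s^2 - 2*s + 8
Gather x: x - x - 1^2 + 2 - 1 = 0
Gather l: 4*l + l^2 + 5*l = l^2 + 9*l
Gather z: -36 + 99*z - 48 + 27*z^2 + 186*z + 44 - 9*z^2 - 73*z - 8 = 18*z^2 + 212*z - 48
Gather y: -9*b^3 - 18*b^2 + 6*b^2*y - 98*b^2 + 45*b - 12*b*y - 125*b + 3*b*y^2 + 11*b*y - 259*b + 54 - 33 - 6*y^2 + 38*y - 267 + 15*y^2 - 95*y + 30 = -9*b^3 - 116*b^2 - 339*b + y^2*(3*b + 9) + y*(6*b^2 - b - 57) - 216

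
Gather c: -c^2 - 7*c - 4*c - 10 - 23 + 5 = -c^2 - 11*c - 28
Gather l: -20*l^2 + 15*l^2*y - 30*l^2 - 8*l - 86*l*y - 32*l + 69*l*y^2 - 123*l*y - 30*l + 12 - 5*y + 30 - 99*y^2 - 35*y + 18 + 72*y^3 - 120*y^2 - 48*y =l^2*(15*y - 50) + l*(69*y^2 - 209*y - 70) + 72*y^3 - 219*y^2 - 88*y + 60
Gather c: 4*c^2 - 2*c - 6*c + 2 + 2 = 4*c^2 - 8*c + 4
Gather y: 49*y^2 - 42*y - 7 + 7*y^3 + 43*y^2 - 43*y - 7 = 7*y^3 + 92*y^2 - 85*y - 14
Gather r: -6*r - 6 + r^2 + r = r^2 - 5*r - 6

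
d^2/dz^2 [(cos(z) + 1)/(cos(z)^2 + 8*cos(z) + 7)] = (sin(z)^2 + 7*cos(z) + 1)/(cos(z) + 7)^3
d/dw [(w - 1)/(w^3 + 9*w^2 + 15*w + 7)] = 2*(-w^2 - 2*w + 11)/(w^5 + 17*w^4 + 94*w^3 + 190*w^2 + 161*w + 49)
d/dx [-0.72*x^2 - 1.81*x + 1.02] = -1.44*x - 1.81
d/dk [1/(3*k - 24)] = -1/(3*(k - 8)^2)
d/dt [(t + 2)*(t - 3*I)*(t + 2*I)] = 3*t^2 + 2*t*(2 - I) + 6 - 2*I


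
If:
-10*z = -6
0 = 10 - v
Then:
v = 10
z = 3/5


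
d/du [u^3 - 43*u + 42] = 3*u^2 - 43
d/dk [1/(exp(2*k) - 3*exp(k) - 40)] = (3 - 2*exp(k))*exp(k)/(-exp(2*k) + 3*exp(k) + 40)^2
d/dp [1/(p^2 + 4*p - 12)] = 2*(-p - 2)/(p^2 + 4*p - 12)^2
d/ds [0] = 0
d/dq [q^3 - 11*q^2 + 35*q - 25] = 3*q^2 - 22*q + 35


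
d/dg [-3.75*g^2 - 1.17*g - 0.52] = -7.5*g - 1.17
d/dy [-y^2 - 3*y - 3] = -2*y - 3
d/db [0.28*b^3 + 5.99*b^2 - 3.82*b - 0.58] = 0.84*b^2 + 11.98*b - 3.82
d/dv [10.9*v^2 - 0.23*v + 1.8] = 21.8*v - 0.23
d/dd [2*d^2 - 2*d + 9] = 4*d - 2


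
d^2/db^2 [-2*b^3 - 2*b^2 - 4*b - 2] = -12*b - 4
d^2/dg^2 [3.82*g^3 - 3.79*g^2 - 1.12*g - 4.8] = 22.92*g - 7.58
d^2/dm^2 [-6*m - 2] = 0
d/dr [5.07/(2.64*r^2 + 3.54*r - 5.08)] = (-26.7696*r - 17.9478)/(2.64*r^2 + 3.54*r - 5.08)^2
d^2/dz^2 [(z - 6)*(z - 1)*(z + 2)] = 6*z - 10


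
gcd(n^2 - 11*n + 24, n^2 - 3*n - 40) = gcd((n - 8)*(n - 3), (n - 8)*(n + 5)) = n - 8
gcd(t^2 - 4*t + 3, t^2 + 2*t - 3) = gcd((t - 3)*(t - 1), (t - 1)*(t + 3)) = t - 1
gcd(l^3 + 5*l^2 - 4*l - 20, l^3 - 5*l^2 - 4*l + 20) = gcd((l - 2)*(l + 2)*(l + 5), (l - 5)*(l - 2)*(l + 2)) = l^2 - 4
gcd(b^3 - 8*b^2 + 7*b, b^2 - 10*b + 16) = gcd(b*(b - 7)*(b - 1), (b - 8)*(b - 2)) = 1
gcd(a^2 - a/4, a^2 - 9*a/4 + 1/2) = a - 1/4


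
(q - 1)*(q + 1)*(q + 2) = q^3 + 2*q^2 - q - 2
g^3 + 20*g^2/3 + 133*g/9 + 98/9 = (g + 2)*(g + 7/3)^2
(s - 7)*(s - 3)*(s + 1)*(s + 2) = s^4 - 7*s^3 - 7*s^2 + 43*s + 42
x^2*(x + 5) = x^3 + 5*x^2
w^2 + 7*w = w*(w + 7)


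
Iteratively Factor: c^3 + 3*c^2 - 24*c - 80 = (c - 5)*(c^2 + 8*c + 16) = (c - 5)*(c + 4)*(c + 4)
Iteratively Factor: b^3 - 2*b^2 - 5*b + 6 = (b - 1)*(b^2 - b - 6) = (b - 3)*(b - 1)*(b + 2)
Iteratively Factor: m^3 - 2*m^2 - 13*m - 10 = (m + 2)*(m^2 - 4*m - 5) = (m - 5)*(m + 2)*(m + 1)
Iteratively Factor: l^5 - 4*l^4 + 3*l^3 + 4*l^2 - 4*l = (l - 2)*(l^4 - 2*l^3 - l^2 + 2*l) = l*(l - 2)*(l^3 - 2*l^2 - l + 2) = l*(l - 2)^2*(l^2 - 1) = l*(l - 2)^2*(l - 1)*(l + 1)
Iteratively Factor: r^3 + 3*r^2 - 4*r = (r)*(r^2 + 3*r - 4) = r*(r - 1)*(r + 4)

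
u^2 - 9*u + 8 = (u - 8)*(u - 1)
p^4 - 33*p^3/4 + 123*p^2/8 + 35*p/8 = p*(p - 5)*(p - 7/2)*(p + 1/4)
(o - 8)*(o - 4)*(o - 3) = o^3 - 15*o^2 + 68*o - 96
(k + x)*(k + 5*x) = k^2 + 6*k*x + 5*x^2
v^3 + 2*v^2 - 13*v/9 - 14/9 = (v - 1)*(v + 2/3)*(v + 7/3)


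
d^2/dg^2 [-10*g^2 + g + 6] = -20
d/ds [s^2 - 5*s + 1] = 2*s - 5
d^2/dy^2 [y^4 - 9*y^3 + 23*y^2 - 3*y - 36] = 12*y^2 - 54*y + 46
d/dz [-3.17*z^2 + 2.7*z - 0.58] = 2.7 - 6.34*z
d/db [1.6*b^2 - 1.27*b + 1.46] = 3.2*b - 1.27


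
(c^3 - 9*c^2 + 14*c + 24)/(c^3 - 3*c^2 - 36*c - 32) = (c^2 - 10*c + 24)/(c^2 - 4*c - 32)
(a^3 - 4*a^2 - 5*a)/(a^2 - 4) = a*(a^2 - 4*a - 5)/(a^2 - 4)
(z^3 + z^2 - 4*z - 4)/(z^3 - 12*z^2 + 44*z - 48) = (z^2 + 3*z + 2)/(z^2 - 10*z + 24)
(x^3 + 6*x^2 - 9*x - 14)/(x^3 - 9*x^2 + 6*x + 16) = (x + 7)/(x - 8)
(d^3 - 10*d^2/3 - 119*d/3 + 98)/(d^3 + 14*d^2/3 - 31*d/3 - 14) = (d - 7)/(d + 1)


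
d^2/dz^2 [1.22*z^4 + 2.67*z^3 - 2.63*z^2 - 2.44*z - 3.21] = 14.64*z^2 + 16.02*z - 5.26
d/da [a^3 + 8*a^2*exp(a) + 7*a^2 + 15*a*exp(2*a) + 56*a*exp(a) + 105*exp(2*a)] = 8*a^2*exp(a) + 3*a^2 + 30*a*exp(2*a) + 72*a*exp(a) + 14*a + 225*exp(2*a) + 56*exp(a)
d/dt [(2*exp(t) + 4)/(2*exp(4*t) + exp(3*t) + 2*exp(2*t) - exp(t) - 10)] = 2*(-(exp(t) + 2)*(8*exp(3*t) + 3*exp(2*t) + 4*exp(t) - 1) + 2*exp(4*t) + exp(3*t) + 2*exp(2*t) - exp(t) - 10)*exp(t)/(2*exp(4*t) + exp(3*t) + 2*exp(2*t) - exp(t) - 10)^2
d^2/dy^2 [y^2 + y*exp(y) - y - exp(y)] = y*exp(y) + exp(y) + 2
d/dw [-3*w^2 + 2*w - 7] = 2 - 6*w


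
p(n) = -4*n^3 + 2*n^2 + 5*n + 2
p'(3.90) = -161.92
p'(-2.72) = -94.66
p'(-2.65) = -89.87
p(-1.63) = 16.49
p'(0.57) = 3.38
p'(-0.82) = -6.35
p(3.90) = -185.36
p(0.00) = 2.00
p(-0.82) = 1.45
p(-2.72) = 83.69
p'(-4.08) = -211.08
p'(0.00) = 5.00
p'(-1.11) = -14.23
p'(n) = -12*n^2 + 4*n + 5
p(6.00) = -760.00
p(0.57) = 4.76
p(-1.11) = 4.38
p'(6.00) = -403.00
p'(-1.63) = -33.40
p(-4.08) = 286.56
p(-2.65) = 77.23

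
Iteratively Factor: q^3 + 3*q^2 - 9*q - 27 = (q + 3)*(q^2 - 9) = (q + 3)^2*(q - 3)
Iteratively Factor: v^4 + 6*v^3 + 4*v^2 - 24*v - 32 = (v - 2)*(v^3 + 8*v^2 + 20*v + 16) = (v - 2)*(v + 2)*(v^2 + 6*v + 8) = (v - 2)*(v + 2)^2*(v + 4)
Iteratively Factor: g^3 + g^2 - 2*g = (g)*(g^2 + g - 2) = g*(g + 2)*(g - 1)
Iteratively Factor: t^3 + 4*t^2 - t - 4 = (t - 1)*(t^2 + 5*t + 4) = (t - 1)*(t + 4)*(t + 1)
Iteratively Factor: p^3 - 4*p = (p - 2)*(p^2 + 2*p) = p*(p - 2)*(p + 2)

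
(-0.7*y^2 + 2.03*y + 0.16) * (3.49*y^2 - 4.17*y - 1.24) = -2.443*y^4 + 10.0037*y^3 - 7.0387*y^2 - 3.1844*y - 0.1984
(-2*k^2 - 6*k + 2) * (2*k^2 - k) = -4*k^4 - 10*k^3 + 10*k^2 - 2*k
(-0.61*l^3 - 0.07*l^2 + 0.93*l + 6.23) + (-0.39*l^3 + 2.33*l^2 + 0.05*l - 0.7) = -1.0*l^3 + 2.26*l^2 + 0.98*l + 5.53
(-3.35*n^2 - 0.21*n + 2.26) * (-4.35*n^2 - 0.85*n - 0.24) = 14.5725*n^4 + 3.761*n^3 - 8.8485*n^2 - 1.8706*n - 0.5424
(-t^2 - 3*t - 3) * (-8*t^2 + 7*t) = 8*t^4 + 17*t^3 + 3*t^2 - 21*t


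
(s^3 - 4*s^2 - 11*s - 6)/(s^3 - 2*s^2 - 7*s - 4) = (s - 6)/(s - 4)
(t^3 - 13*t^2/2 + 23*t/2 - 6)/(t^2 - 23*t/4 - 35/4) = 2*(-2*t^3 + 13*t^2 - 23*t + 12)/(-4*t^2 + 23*t + 35)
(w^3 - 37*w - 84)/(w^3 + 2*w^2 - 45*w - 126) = (w + 4)/(w + 6)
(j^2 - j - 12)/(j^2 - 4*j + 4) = (j^2 - j - 12)/(j^2 - 4*j + 4)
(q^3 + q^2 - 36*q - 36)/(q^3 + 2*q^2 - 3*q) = (q^3 + q^2 - 36*q - 36)/(q*(q^2 + 2*q - 3))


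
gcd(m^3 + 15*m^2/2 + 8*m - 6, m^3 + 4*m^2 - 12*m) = m + 6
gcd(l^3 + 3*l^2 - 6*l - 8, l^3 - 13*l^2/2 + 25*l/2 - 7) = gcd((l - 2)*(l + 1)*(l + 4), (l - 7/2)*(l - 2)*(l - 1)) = l - 2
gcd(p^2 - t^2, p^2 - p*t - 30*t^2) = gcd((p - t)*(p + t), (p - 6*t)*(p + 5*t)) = 1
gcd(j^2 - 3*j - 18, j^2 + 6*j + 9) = j + 3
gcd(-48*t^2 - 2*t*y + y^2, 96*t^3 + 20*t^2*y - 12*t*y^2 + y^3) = -8*t + y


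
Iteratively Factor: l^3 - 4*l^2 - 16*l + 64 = (l - 4)*(l^2 - 16) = (l - 4)^2*(l + 4)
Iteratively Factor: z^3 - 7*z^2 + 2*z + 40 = (z - 4)*(z^2 - 3*z - 10) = (z - 5)*(z - 4)*(z + 2)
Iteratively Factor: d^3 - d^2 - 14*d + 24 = (d + 4)*(d^2 - 5*d + 6) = (d - 3)*(d + 4)*(d - 2)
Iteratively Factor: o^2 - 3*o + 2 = (o - 1)*(o - 2)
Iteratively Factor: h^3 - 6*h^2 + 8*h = (h - 4)*(h^2 - 2*h) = (h - 4)*(h - 2)*(h)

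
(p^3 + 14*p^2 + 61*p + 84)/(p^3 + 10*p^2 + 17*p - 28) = (p + 3)/(p - 1)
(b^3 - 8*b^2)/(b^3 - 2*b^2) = (b - 8)/(b - 2)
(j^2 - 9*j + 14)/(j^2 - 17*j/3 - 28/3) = 3*(j - 2)/(3*j + 4)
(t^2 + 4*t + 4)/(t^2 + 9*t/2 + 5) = 2*(t + 2)/(2*t + 5)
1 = 1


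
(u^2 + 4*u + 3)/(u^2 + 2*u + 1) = (u + 3)/(u + 1)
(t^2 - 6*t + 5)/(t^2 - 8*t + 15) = (t - 1)/(t - 3)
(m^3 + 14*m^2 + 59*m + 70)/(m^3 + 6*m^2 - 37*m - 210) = (m + 2)/(m - 6)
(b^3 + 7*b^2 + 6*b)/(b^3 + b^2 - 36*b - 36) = b/(b - 6)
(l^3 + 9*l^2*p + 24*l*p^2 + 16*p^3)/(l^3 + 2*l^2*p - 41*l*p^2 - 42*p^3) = (-l^2 - 8*l*p - 16*p^2)/(-l^2 - l*p + 42*p^2)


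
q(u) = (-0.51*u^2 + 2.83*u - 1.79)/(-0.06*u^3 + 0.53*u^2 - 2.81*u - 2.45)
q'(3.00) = 0.07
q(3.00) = -0.27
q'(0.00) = -1.99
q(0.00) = 0.73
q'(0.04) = -1.80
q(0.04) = 0.65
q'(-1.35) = -3.24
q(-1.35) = -2.66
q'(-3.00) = -0.26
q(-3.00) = -1.20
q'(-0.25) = -4.46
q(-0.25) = 1.48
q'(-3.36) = -0.21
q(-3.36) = -1.12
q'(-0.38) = -8.08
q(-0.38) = 2.26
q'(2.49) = 0.01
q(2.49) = -0.30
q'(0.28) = -1.05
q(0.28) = 0.32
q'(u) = (2.83 - 1.02*u)/(-0.06*u^3 + 0.53*u^2 - 2.81*u - 2.45) + (-0.51*u^2 + 2.83*u - 1.79)*(0.18*u^2 - 1.06*u + 2.81)/(-0.06*u^3 + 0.53*u^2 - 2.81*u - 2.45)^2 = (-0.0306*u^4 + 0.3396*u^3 - 0.389*u^2 + 4.3964*u - 11.9634)/(0.0036*u^6 - 0.0636*u^5 + 0.6181*u^4 - 2.6846*u^3 + 5.2991*u^2 + 13.769*u + 6.0025)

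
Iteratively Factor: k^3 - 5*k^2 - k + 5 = (k - 1)*(k^2 - 4*k - 5) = (k - 1)*(k + 1)*(k - 5)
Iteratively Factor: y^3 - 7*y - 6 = (y + 1)*(y^2 - y - 6) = (y - 3)*(y + 1)*(y + 2)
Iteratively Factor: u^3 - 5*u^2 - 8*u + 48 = (u + 3)*(u^2 - 8*u + 16) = (u - 4)*(u + 3)*(u - 4)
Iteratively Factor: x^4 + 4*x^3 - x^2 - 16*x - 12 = (x + 1)*(x^3 + 3*x^2 - 4*x - 12) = (x + 1)*(x + 2)*(x^2 + x - 6) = (x + 1)*(x + 2)*(x + 3)*(x - 2)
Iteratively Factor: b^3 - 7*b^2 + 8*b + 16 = (b - 4)*(b^2 - 3*b - 4) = (b - 4)^2*(b + 1)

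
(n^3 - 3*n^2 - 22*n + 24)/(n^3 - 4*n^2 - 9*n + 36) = (n^3 - 3*n^2 - 22*n + 24)/(n^3 - 4*n^2 - 9*n + 36)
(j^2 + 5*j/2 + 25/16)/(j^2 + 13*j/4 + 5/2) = (j + 5/4)/(j + 2)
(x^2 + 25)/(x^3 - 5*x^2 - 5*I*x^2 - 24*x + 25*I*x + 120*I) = (x + 5*I)/(x^2 - 5*x - 24)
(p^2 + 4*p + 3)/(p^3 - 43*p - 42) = (p + 3)/(p^2 - p - 42)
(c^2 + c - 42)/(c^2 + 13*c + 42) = (c - 6)/(c + 6)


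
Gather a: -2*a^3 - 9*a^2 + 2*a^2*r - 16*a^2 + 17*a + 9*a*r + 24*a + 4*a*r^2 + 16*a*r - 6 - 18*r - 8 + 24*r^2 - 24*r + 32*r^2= -2*a^3 + a^2*(2*r - 25) + a*(4*r^2 + 25*r + 41) + 56*r^2 - 42*r - 14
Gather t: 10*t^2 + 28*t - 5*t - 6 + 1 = 10*t^2 + 23*t - 5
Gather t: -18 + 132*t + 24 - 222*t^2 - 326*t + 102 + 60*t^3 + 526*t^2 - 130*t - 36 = 60*t^3 + 304*t^2 - 324*t + 72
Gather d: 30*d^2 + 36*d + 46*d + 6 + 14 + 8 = 30*d^2 + 82*d + 28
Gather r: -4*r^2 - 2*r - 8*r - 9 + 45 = -4*r^2 - 10*r + 36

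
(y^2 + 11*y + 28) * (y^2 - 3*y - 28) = y^4 + 8*y^3 - 33*y^2 - 392*y - 784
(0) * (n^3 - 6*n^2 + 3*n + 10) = 0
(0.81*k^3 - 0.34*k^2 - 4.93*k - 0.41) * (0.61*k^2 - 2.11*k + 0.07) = 0.4941*k^5 - 1.9165*k^4 - 2.2332*k^3 + 10.1284*k^2 + 0.52*k - 0.0287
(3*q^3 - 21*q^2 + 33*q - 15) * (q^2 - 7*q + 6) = 3*q^5 - 42*q^4 + 198*q^3 - 372*q^2 + 303*q - 90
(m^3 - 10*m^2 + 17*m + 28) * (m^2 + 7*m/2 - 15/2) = m^5 - 13*m^4/2 - 51*m^3/2 + 325*m^2/2 - 59*m/2 - 210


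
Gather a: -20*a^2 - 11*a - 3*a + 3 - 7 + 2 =-20*a^2 - 14*a - 2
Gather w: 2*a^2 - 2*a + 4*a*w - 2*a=2*a^2 + 4*a*w - 4*a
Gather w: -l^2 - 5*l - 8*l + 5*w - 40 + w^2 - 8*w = -l^2 - 13*l + w^2 - 3*w - 40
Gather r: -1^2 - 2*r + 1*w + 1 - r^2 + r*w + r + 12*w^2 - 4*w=-r^2 + r*(w - 1) + 12*w^2 - 3*w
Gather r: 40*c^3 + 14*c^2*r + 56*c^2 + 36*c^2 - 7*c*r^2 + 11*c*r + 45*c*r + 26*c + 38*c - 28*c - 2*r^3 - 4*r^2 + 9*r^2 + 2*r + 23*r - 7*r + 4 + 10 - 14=40*c^3 + 92*c^2 + 36*c - 2*r^3 + r^2*(5 - 7*c) + r*(14*c^2 + 56*c + 18)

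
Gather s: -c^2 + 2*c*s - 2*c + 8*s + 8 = -c^2 - 2*c + s*(2*c + 8) + 8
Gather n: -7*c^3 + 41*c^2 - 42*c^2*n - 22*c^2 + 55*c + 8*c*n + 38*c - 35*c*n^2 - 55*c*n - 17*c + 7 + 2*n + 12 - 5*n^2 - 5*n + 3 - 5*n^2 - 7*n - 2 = -7*c^3 + 19*c^2 + 76*c + n^2*(-35*c - 10) + n*(-42*c^2 - 47*c - 10) + 20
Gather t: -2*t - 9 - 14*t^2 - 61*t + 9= -14*t^2 - 63*t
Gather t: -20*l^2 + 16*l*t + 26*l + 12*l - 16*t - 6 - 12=-20*l^2 + 38*l + t*(16*l - 16) - 18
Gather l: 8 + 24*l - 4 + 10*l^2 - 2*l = 10*l^2 + 22*l + 4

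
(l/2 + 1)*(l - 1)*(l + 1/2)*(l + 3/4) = l^4/2 + 9*l^3/8 - 3*l^2/16 - 17*l/16 - 3/8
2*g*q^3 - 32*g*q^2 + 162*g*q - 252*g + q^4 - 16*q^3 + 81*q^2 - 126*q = (2*g + q)*(q - 7)*(q - 6)*(q - 3)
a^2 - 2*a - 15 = (a - 5)*(a + 3)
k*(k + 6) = k^2 + 6*k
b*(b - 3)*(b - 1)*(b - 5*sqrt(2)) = b^4 - 5*sqrt(2)*b^3 - 4*b^3 + 3*b^2 + 20*sqrt(2)*b^2 - 15*sqrt(2)*b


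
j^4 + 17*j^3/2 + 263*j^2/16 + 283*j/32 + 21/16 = (j + 1/4)*(j + 1/2)*(j + 7/4)*(j + 6)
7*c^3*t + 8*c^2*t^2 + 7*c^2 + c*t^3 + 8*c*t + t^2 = (c + t)*(7*c + t)*(c*t + 1)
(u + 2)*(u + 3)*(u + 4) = u^3 + 9*u^2 + 26*u + 24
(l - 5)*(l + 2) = l^2 - 3*l - 10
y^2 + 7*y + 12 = (y + 3)*(y + 4)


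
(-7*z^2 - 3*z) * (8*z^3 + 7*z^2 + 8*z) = -56*z^5 - 73*z^4 - 77*z^3 - 24*z^2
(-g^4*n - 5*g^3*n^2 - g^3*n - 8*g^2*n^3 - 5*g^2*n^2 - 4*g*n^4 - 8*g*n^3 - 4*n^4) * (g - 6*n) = -g^5*n + g^4*n^2 - g^4*n + 22*g^3*n^3 + g^3*n^2 + 44*g^2*n^4 + 22*g^2*n^3 + 24*g*n^5 + 44*g*n^4 + 24*n^5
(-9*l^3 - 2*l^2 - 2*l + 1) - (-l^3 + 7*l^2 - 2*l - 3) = -8*l^3 - 9*l^2 + 4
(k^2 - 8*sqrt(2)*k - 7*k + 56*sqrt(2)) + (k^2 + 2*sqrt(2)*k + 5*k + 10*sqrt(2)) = 2*k^2 - 6*sqrt(2)*k - 2*k + 66*sqrt(2)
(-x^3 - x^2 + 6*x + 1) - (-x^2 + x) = -x^3 + 5*x + 1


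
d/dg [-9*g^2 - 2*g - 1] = -18*g - 2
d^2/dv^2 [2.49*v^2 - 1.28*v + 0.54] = 4.98000000000000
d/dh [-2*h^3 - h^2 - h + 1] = -6*h^2 - 2*h - 1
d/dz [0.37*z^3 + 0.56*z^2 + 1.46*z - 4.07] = 1.11*z^2 + 1.12*z + 1.46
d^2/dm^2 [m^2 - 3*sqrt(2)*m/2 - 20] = 2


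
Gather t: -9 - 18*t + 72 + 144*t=126*t + 63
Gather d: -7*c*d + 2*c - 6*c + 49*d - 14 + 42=-4*c + d*(49 - 7*c) + 28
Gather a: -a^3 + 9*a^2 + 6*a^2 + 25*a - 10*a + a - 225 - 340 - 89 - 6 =-a^3 + 15*a^2 + 16*a - 660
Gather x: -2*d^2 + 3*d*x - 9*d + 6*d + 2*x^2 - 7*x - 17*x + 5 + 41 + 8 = -2*d^2 - 3*d + 2*x^2 + x*(3*d - 24) + 54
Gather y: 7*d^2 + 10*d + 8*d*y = 7*d^2 + 8*d*y + 10*d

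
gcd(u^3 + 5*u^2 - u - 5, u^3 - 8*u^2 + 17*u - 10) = u - 1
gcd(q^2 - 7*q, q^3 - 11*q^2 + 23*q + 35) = q - 7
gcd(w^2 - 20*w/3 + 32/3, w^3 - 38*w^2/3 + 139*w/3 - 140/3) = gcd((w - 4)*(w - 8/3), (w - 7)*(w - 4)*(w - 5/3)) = w - 4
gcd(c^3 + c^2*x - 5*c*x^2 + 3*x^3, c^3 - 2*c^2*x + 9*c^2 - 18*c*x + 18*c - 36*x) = 1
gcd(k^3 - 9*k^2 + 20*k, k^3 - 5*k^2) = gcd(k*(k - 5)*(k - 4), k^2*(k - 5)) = k^2 - 5*k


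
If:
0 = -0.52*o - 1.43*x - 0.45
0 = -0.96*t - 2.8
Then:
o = -2.75*x - 0.865384615384615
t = -2.92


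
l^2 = l^2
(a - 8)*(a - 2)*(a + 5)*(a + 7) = a^4 + 2*a^3 - 69*a^2 - 158*a + 560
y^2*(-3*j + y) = -3*j*y^2 + y^3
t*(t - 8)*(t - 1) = t^3 - 9*t^2 + 8*t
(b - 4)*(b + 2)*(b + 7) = b^3 + 5*b^2 - 22*b - 56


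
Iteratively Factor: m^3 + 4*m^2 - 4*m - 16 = (m + 2)*(m^2 + 2*m - 8) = (m - 2)*(m + 2)*(m + 4)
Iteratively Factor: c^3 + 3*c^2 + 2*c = (c + 1)*(c^2 + 2*c) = (c + 1)*(c + 2)*(c)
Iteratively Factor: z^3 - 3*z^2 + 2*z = (z - 2)*(z^2 - z) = z*(z - 2)*(z - 1)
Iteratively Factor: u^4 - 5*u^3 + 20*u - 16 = (u - 4)*(u^3 - u^2 - 4*u + 4) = (u - 4)*(u + 2)*(u^2 - 3*u + 2) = (u - 4)*(u - 1)*(u + 2)*(u - 2)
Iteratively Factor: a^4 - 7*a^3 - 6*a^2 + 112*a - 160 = (a - 5)*(a^3 - 2*a^2 - 16*a + 32) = (a - 5)*(a + 4)*(a^2 - 6*a + 8) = (a - 5)*(a - 4)*(a + 4)*(a - 2)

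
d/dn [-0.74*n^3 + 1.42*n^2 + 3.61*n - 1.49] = -2.22*n^2 + 2.84*n + 3.61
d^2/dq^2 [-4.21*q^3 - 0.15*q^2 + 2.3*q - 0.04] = -25.26*q - 0.3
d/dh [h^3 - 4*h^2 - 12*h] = 3*h^2 - 8*h - 12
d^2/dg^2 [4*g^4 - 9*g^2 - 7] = 48*g^2 - 18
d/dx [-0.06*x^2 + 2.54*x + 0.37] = 2.54 - 0.12*x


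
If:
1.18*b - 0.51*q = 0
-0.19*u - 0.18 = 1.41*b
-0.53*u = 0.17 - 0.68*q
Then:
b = -0.06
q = -0.14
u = -0.50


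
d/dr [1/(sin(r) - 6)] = -cos(r)/(sin(r) - 6)^2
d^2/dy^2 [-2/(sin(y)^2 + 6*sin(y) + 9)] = 4*(2*sin(y)^2 - 3*sin(y) - 3)/(sin(y) + 3)^4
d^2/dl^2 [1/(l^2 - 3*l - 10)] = 2*(l^2 - 3*l - (2*l - 3)^2 - 10)/(-l^2 + 3*l + 10)^3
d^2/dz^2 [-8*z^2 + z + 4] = -16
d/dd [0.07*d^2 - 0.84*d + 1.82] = 0.14*d - 0.84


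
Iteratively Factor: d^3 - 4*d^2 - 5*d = (d)*(d^2 - 4*d - 5) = d*(d - 5)*(d + 1)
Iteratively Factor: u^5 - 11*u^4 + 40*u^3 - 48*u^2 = (u - 4)*(u^4 - 7*u^3 + 12*u^2) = (u - 4)*(u - 3)*(u^3 - 4*u^2) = u*(u - 4)*(u - 3)*(u^2 - 4*u) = u^2*(u - 4)*(u - 3)*(u - 4)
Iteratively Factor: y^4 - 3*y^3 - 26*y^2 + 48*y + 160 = (y + 4)*(y^3 - 7*y^2 + 2*y + 40) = (y - 5)*(y + 4)*(y^2 - 2*y - 8) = (y - 5)*(y - 4)*(y + 4)*(y + 2)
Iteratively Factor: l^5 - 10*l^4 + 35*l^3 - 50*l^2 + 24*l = (l)*(l^4 - 10*l^3 + 35*l^2 - 50*l + 24) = l*(l - 4)*(l^3 - 6*l^2 + 11*l - 6) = l*(l - 4)*(l - 2)*(l^2 - 4*l + 3) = l*(l - 4)*(l - 2)*(l - 1)*(l - 3)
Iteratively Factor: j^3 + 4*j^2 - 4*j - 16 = (j + 2)*(j^2 + 2*j - 8) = (j + 2)*(j + 4)*(j - 2)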